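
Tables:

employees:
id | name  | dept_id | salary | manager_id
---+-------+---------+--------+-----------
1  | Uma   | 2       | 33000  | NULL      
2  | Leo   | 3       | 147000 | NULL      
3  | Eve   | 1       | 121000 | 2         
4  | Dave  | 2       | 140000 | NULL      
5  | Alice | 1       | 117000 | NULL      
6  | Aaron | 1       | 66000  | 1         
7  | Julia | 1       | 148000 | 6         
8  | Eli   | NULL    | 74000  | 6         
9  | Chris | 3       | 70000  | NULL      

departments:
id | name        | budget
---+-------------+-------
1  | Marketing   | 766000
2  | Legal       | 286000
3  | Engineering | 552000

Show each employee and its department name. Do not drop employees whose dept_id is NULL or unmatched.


LEFT JOIN keeps every row from employees (the left table); where dept_id has no match in departments, the department columns become NULL. Walk through each employee:
  - employee 1 (Uma): dept_id=2 -> matches Legal
  - employee 2 (Leo): dept_id=3 -> matches Engineering
  - employee 3 (Eve): dept_id=1 -> matches Marketing
  - employee 4 (Dave): dept_id=2 -> matches Legal
  - employee 5 (Alice): dept_id=1 -> matches Marketing
  - employee 6 (Aaron): dept_id=1 -> matches Marketing
  - employee 7 (Julia): dept_id=1 -> matches Marketing
  - employee 8 (Eli): dept_id=NULL, no match -> kept with NULL
  - employee 9 (Chris): dept_id=3 -> matches Engineering
All 9 rows appear; 1 has NULL department.

SQL:
SELECT a.name, b.name AS department
FROM employees a
LEFT JOIN departments b ON a.dept_id = b.id

Result:
name  | department 
------+------------
Uma   | Legal      
Leo   | Engineering
Eve   | Marketing  
Dave  | Legal      
Alice | Marketing  
Aaron | Marketing  
Julia | Marketing  
Eli   | NULL       
Chris | Engineering


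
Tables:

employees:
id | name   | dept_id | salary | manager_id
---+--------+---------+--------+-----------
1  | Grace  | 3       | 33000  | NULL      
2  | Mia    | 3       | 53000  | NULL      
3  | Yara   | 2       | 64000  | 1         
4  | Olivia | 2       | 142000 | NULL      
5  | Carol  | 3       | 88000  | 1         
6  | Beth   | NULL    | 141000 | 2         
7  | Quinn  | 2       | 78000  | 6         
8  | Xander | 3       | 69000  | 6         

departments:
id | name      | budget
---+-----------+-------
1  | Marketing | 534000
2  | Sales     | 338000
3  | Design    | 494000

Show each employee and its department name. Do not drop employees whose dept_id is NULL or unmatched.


LEFT JOIN keeps every row from employees (the left table); where dept_id has no match in departments, the department columns become NULL. Walk through each employee:
  - employee 1 (Grace): dept_id=3 -> matches Design
  - employee 2 (Mia): dept_id=3 -> matches Design
  - employee 3 (Yara): dept_id=2 -> matches Sales
  - employee 4 (Olivia): dept_id=2 -> matches Sales
  - employee 5 (Carol): dept_id=3 -> matches Design
  - employee 6 (Beth): dept_id=NULL, no match -> kept with NULL
  - employee 7 (Quinn): dept_id=2 -> matches Sales
  - employee 8 (Xander): dept_id=3 -> matches Design
All 8 rows appear; 1 has NULL department.

SQL:
SELECT a.name, b.name AS department
FROM employees a
LEFT JOIN departments b ON a.dept_id = b.id

Result:
name   | department
-------+-----------
Grace  | Design    
Mia    | Design    
Yara   | Sales     
Olivia | Sales     
Carol  | Design    
Beth   | NULL      
Quinn  | Sales     
Xander | Design    


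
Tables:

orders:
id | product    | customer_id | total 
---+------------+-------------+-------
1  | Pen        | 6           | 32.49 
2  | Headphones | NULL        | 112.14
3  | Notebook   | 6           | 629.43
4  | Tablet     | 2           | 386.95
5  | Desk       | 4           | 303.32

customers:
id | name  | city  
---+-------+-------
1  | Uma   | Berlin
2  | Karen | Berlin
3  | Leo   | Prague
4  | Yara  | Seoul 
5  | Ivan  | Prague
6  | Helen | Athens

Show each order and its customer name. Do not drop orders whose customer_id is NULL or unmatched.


LEFT JOIN keeps every row from orders (the left table); where customer_id has no match in customers, the customer columns become NULL. Walk through each order:
  - order 1 (Pen): customer_id=6 -> matches Helen
  - order 2 (Headphones): customer_id=NULL, no match -> kept with NULL
  - order 3 (Notebook): customer_id=6 -> matches Helen
  - order 4 (Tablet): customer_id=2 -> matches Karen
  - order 5 (Desk): customer_id=4 -> matches Yara
All 5 rows appear; 1 has NULL customer.

SQL:
SELECT a.product, b.name AS customer
FROM orders a
LEFT JOIN customers b ON a.customer_id = b.id

Result:
product    | customer
-----------+---------
Pen        | Helen   
Headphones | NULL    
Notebook   | Helen   
Tablet     | Karen   
Desk       | Yara    


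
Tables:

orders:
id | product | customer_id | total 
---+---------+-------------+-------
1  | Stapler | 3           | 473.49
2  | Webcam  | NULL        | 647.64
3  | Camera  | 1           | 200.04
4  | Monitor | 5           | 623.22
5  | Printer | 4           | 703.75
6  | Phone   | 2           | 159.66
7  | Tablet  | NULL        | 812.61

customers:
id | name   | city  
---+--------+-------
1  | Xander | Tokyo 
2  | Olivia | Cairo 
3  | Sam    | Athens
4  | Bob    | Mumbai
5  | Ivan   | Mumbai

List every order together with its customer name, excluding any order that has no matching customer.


INNER JOIN keeps only orders rows whose customer_id matches an id in customers. Walk through each order:
  - order 1 (Stapler): customer_id=3 -> matches Sam
  - order 2 (Webcam): customer_id=NULL, no match -> dropped
  - order 3 (Camera): customer_id=1 -> matches Xander
  - order 4 (Monitor): customer_id=5 -> matches Ivan
  - order 5 (Printer): customer_id=4 -> matches Bob
  - order 6 (Phone): customer_id=2 -> matches Olivia
  - order 7 (Tablet): customer_id=NULL, no match -> dropped
So 2 of 7 rows are dropped.

SQL:
SELECT a.product, b.name AS customer
FROM orders a
INNER JOIN customers b ON a.customer_id = b.id

Result:
product | customer
--------+---------
Stapler | Sam     
Camera  | Xander  
Monitor | Ivan    
Printer | Bob     
Phone   | Olivia  


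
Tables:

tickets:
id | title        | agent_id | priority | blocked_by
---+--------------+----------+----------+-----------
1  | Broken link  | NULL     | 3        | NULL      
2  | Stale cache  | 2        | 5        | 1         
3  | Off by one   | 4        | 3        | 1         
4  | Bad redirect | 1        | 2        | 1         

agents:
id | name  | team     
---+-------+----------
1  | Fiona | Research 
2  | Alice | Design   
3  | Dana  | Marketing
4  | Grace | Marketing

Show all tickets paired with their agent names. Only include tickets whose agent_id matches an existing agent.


INNER JOIN keeps only tickets rows whose agent_id matches an id in agents. Walk through each ticket:
  - ticket 1 (Broken link): agent_id=NULL, no match -> dropped
  - ticket 2 (Stale cache): agent_id=2 -> matches Alice
  - ticket 3 (Off by one): agent_id=4 -> matches Grace
  - ticket 4 (Bad redirect): agent_id=1 -> matches Fiona
So 1 of 4 rows is dropped.

SQL:
SELECT a.title, b.name AS agent
FROM tickets a
INNER JOIN agents b ON a.agent_id = b.id

Result:
title        | agent
-------------+------
Stale cache  | Alice
Off by one   | Grace
Bad redirect | Fiona


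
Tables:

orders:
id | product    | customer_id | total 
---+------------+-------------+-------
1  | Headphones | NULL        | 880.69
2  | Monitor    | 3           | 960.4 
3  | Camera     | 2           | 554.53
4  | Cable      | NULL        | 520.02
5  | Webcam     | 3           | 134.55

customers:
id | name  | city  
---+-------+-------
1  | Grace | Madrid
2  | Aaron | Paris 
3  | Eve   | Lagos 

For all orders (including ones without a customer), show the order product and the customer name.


LEFT JOIN keeps every row from orders (the left table); where customer_id has no match in customers, the customer columns become NULL. Walk through each order:
  - order 1 (Headphones): customer_id=NULL, no match -> kept with NULL
  - order 2 (Monitor): customer_id=3 -> matches Eve
  - order 3 (Camera): customer_id=2 -> matches Aaron
  - order 4 (Cable): customer_id=NULL, no match -> kept with NULL
  - order 5 (Webcam): customer_id=3 -> matches Eve
All 5 rows appear; 2 have NULL customer.

SQL:
SELECT a.product, b.name AS customer
FROM orders a
LEFT JOIN customers b ON a.customer_id = b.id

Result:
product    | customer
-----------+---------
Headphones | NULL    
Monitor    | Eve     
Camera     | Aaron   
Cable      | NULL    
Webcam     | Eve     


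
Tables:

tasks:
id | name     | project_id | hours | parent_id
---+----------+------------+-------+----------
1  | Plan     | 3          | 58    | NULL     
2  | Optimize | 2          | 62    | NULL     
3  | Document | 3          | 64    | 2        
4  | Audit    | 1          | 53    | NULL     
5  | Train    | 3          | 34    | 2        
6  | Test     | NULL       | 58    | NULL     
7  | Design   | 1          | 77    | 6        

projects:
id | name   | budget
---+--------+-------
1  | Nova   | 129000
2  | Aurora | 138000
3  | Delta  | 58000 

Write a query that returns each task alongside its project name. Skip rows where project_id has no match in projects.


INNER JOIN keeps only tasks rows whose project_id matches an id in projects. Walk through each task:
  - task 1 (Plan): project_id=3 -> matches Delta
  - task 2 (Optimize): project_id=2 -> matches Aurora
  - task 3 (Document): project_id=3 -> matches Delta
  - task 4 (Audit): project_id=1 -> matches Nova
  - task 5 (Train): project_id=3 -> matches Delta
  - task 6 (Test): project_id=NULL, no match -> dropped
  - task 7 (Design): project_id=1 -> matches Nova
So 1 of 7 rows is dropped.

SQL:
SELECT a.name, b.name AS project
FROM tasks a
INNER JOIN projects b ON a.project_id = b.id

Result:
name     | project
---------+--------
Plan     | Delta  
Optimize | Aurora 
Document | Delta  
Audit    | Nova   
Train    | Delta  
Design   | Nova   


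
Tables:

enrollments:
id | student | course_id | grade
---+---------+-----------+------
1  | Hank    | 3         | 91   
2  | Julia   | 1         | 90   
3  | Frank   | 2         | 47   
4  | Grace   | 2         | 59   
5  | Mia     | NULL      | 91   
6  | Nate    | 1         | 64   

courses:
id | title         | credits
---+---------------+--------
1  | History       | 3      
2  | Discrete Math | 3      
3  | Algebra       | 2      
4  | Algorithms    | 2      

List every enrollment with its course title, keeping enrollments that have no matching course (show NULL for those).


LEFT JOIN keeps every row from enrollments (the left table); where course_id has no match in courses, the course columns become NULL. Walk through each enrollment:
  - enrollment 1 (Hank): course_id=3 -> matches Algebra
  - enrollment 2 (Julia): course_id=1 -> matches History
  - enrollment 3 (Frank): course_id=2 -> matches Discrete Math
  - enrollment 4 (Grace): course_id=2 -> matches Discrete Math
  - enrollment 5 (Mia): course_id=NULL, no match -> kept with NULL
  - enrollment 6 (Nate): course_id=1 -> matches History
All 6 rows appear; 1 has NULL course.

SQL:
SELECT a.student, b.title AS course
FROM enrollments a
LEFT JOIN courses b ON a.course_id = b.id

Result:
student | course       
--------+--------------
Hank    | Algebra      
Julia   | History      
Frank   | Discrete Math
Grace   | Discrete Math
Mia     | NULL         
Nate    | History      


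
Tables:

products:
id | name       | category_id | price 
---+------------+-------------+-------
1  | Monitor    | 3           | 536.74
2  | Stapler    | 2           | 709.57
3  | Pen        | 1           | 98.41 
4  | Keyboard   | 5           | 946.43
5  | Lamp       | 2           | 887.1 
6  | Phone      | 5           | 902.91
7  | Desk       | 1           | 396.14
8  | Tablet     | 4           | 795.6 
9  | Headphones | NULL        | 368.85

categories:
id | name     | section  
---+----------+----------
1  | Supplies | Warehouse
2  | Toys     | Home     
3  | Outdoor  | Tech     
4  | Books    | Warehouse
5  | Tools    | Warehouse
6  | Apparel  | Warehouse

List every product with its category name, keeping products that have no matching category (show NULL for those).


LEFT JOIN keeps every row from products (the left table); where category_id has no match in categories, the category columns become NULL. Walk through each product:
  - product 1 (Monitor): category_id=3 -> matches Outdoor
  - product 2 (Stapler): category_id=2 -> matches Toys
  - product 3 (Pen): category_id=1 -> matches Supplies
  - product 4 (Keyboard): category_id=5 -> matches Tools
  - product 5 (Lamp): category_id=2 -> matches Toys
  - product 6 (Phone): category_id=5 -> matches Tools
  - product 7 (Desk): category_id=1 -> matches Supplies
  - product 8 (Tablet): category_id=4 -> matches Books
  - product 9 (Headphones): category_id=NULL, no match -> kept with NULL
All 9 rows appear; 1 has NULL category.

SQL:
SELECT a.name, b.name AS category
FROM products a
LEFT JOIN categories b ON a.category_id = b.id

Result:
name       | category
-----------+---------
Monitor    | Outdoor 
Stapler    | Toys    
Pen        | Supplies
Keyboard   | Tools   
Lamp       | Toys    
Phone      | Tools   
Desk       | Supplies
Tablet     | Books   
Headphones | NULL    


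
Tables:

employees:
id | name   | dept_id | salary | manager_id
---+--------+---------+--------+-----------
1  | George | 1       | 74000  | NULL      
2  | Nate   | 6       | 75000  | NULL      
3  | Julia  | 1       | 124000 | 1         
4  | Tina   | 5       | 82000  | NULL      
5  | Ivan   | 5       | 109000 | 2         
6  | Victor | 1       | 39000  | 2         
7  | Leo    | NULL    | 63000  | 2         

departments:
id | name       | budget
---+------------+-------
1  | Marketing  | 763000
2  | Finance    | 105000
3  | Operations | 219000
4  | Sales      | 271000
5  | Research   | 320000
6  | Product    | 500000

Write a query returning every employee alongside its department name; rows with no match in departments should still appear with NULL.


LEFT JOIN keeps every row from employees (the left table); where dept_id has no match in departments, the department columns become NULL. Walk through each employee:
  - employee 1 (George): dept_id=1 -> matches Marketing
  - employee 2 (Nate): dept_id=6 -> matches Product
  - employee 3 (Julia): dept_id=1 -> matches Marketing
  - employee 4 (Tina): dept_id=5 -> matches Research
  - employee 5 (Ivan): dept_id=5 -> matches Research
  - employee 6 (Victor): dept_id=1 -> matches Marketing
  - employee 7 (Leo): dept_id=NULL, no match -> kept with NULL
All 7 rows appear; 1 has NULL department.

SQL:
SELECT a.name, b.name AS department
FROM employees a
LEFT JOIN departments b ON a.dept_id = b.id

Result:
name   | department
-------+-----------
George | Marketing 
Nate   | Product   
Julia  | Marketing 
Tina   | Research  
Ivan   | Research  
Victor | Marketing 
Leo    | NULL      


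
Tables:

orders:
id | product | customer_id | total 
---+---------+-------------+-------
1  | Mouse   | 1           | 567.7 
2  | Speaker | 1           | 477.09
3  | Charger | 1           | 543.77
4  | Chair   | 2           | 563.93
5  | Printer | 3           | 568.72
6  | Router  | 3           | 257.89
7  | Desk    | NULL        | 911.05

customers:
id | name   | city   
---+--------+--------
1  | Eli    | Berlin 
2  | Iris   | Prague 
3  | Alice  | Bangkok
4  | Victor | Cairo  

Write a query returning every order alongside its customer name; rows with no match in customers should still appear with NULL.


LEFT JOIN keeps every row from orders (the left table); where customer_id has no match in customers, the customer columns become NULL. Walk through each order:
  - order 1 (Mouse): customer_id=1 -> matches Eli
  - order 2 (Speaker): customer_id=1 -> matches Eli
  - order 3 (Charger): customer_id=1 -> matches Eli
  - order 4 (Chair): customer_id=2 -> matches Iris
  - order 5 (Printer): customer_id=3 -> matches Alice
  - order 6 (Router): customer_id=3 -> matches Alice
  - order 7 (Desk): customer_id=NULL, no match -> kept with NULL
All 7 rows appear; 1 has NULL customer.

SQL:
SELECT a.product, b.name AS customer
FROM orders a
LEFT JOIN customers b ON a.customer_id = b.id

Result:
product | customer
--------+---------
Mouse   | Eli     
Speaker | Eli     
Charger | Eli     
Chair   | Iris    
Printer | Alice   
Router  | Alice   
Desk    | NULL    


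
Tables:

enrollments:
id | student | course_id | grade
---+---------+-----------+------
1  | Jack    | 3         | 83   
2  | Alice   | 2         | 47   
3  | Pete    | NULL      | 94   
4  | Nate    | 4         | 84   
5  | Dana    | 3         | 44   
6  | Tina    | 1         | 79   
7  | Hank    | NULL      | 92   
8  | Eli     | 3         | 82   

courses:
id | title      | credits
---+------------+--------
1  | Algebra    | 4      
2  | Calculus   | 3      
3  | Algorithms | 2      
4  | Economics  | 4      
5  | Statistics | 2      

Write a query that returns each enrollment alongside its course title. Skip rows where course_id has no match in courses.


INNER JOIN keeps only enrollments rows whose course_id matches an id in courses. Walk through each enrollment:
  - enrollment 1 (Jack): course_id=3 -> matches Algorithms
  - enrollment 2 (Alice): course_id=2 -> matches Calculus
  - enrollment 3 (Pete): course_id=NULL, no match -> dropped
  - enrollment 4 (Nate): course_id=4 -> matches Economics
  - enrollment 5 (Dana): course_id=3 -> matches Algorithms
  - enrollment 6 (Tina): course_id=1 -> matches Algebra
  - enrollment 7 (Hank): course_id=NULL, no match -> dropped
  - enrollment 8 (Eli): course_id=3 -> matches Algorithms
So 2 of 8 rows are dropped.

SQL:
SELECT a.student, b.title AS course
FROM enrollments a
INNER JOIN courses b ON a.course_id = b.id

Result:
student | course    
--------+-----------
Jack    | Algorithms
Alice   | Calculus  
Nate    | Economics 
Dana    | Algorithms
Tina    | Algebra   
Eli     | Algorithms


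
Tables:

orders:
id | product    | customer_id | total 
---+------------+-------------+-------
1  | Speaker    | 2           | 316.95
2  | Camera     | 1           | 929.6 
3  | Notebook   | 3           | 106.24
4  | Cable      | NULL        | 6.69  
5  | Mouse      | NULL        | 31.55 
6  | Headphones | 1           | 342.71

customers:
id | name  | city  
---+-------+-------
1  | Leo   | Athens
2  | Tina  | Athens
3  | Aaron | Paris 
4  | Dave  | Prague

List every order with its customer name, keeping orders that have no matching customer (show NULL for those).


LEFT JOIN keeps every row from orders (the left table); where customer_id has no match in customers, the customer columns become NULL. Walk through each order:
  - order 1 (Speaker): customer_id=2 -> matches Tina
  - order 2 (Camera): customer_id=1 -> matches Leo
  - order 3 (Notebook): customer_id=3 -> matches Aaron
  - order 4 (Cable): customer_id=NULL, no match -> kept with NULL
  - order 5 (Mouse): customer_id=NULL, no match -> kept with NULL
  - order 6 (Headphones): customer_id=1 -> matches Leo
All 6 rows appear; 2 have NULL customer.

SQL:
SELECT a.product, b.name AS customer
FROM orders a
LEFT JOIN customers b ON a.customer_id = b.id

Result:
product    | customer
-----------+---------
Speaker    | Tina    
Camera     | Leo     
Notebook   | Aaron   
Cable      | NULL    
Mouse      | NULL    
Headphones | Leo     


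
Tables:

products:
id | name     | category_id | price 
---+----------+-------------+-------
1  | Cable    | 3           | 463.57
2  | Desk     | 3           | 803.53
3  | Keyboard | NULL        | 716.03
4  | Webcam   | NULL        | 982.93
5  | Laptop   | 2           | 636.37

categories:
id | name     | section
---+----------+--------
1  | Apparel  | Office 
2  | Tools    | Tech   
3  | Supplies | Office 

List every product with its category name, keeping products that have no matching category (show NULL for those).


LEFT JOIN keeps every row from products (the left table); where category_id has no match in categories, the category columns become NULL. Walk through each product:
  - product 1 (Cable): category_id=3 -> matches Supplies
  - product 2 (Desk): category_id=3 -> matches Supplies
  - product 3 (Keyboard): category_id=NULL, no match -> kept with NULL
  - product 4 (Webcam): category_id=NULL, no match -> kept with NULL
  - product 5 (Laptop): category_id=2 -> matches Tools
All 5 rows appear; 2 have NULL category.

SQL:
SELECT a.name, b.name AS category
FROM products a
LEFT JOIN categories b ON a.category_id = b.id

Result:
name     | category
---------+---------
Cable    | Supplies
Desk     | Supplies
Keyboard | NULL    
Webcam   | NULL    
Laptop   | Tools   


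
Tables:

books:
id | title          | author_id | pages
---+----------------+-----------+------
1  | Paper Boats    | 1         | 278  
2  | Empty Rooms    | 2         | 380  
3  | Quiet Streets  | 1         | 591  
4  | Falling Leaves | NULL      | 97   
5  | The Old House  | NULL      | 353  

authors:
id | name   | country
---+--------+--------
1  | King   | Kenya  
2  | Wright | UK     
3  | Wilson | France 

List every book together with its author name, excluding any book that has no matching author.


INNER JOIN keeps only books rows whose author_id matches an id in authors. Walk through each book:
  - book 1 (Paper Boats): author_id=1 -> matches King
  - book 2 (Empty Rooms): author_id=2 -> matches Wright
  - book 3 (Quiet Streets): author_id=1 -> matches King
  - book 4 (Falling Leaves): author_id=NULL, no match -> dropped
  - book 5 (The Old House): author_id=NULL, no match -> dropped
So 2 of 5 rows are dropped.

SQL:
SELECT a.title, b.name AS author
FROM books a
INNER JOIN authors b ON a.author_id = b.id

Result:
title         | author
--------------+-------
Paper Boats   | King  
Empty Rooms   | Wright
Quiet Streets | King  


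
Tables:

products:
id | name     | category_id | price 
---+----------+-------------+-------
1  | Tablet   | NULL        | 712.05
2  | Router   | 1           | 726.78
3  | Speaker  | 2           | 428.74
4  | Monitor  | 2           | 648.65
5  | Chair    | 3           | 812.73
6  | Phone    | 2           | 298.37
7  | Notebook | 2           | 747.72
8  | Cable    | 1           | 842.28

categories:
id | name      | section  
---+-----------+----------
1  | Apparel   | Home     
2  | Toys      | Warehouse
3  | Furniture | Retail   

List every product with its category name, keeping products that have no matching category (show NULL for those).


LEFT JOIN keeps every row from products (the left table); where category_id has no match in categories, the category columns become NULL. Walk through each product:
  - product 1 (Tablet): category_id=NULL, no match -> kept with NULL
  - product 2 (Router): category_id=1 -> matches Apparel
  - product 3 (Speaker): category_id=2 -> matches Toys
  - product 4 (Monitor): category_id=2 -> matches Toys
  - product 5 (Chair): category_id=3 -> matches Furniture
  - product 6 (Phone): category_id=2 -> matches Toys
  - product 7 (Notebook): category_id=2 -> matches Toys
  - product 8 (Cable): category_id=1 -> matches Apparel
All 8 rows appear; 1 has NULL category.

SQL:
SELECT a.name, b.name AS category
FROM products a
LEFT JOIN categories b ON a.category_id = b.id

Result:
name     | category 
---------+----------
Tablet   | NULL     
Router   | Apparel  
Speaker  | Toys     
Monitor  | Toys     
Chair    | Furniture
Phone    | Toys     
Notebook | Toys     
Cable    | Apparel  


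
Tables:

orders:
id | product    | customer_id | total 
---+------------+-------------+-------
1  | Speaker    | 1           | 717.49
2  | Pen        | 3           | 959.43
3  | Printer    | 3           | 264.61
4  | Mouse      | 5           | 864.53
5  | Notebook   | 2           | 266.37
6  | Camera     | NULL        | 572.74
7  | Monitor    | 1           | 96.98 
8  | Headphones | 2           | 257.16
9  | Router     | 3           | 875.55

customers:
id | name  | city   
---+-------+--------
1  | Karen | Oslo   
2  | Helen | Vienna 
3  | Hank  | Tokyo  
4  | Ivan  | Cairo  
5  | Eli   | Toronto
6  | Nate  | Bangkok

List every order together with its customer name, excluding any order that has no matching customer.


INNER JOIN keeps only orders rows whose customer_id matches an id in customers. Walk through each order:
  - order 1 (Speaker): customer_id=1 -> matches Karen
  - order 2 (Pen): customer_id=3 -> matches Hank
  - order 3 (Printer): customer_id=3 -> matches Hank
  - order 4 (Mouse): customer_id=5 -> matches Eli
  - order 5 (Notebook): customer_id=2 -> matches Helen
  - order 6 (Camera): customer_id=NULL, no match -> dropped
  - order 7 (Monitor): customer_id=1 -> matches Karen
  - order 8 (Headphones): customer_id=2 -> matches Helen
  - order 9 (Router): customer_id=3 -> matches Hank
So 1 of 9 rows is dropped.

SQL:
SELECT a.product, b.name AS customer
FROM orders a
INNER JOIN customers b ON a.customer_id = b.id

Result:
product    | customer
-----------+---------
Speaker    | Karen   
Pen        | Hank    
Printer    | Hank    
Mouse      | Eli     
Notebook   | Helen   
Monitor    | Karen   
Headphones | Helen   
Router     | Hank    


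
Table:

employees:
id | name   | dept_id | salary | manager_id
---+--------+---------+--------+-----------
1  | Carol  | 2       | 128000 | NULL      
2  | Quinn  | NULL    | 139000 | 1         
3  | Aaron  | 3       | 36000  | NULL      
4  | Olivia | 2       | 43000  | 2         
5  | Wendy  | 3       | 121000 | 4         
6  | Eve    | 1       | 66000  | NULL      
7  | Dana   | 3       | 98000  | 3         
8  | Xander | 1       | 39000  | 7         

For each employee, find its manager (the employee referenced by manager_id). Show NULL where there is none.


This is a self-join: employees is joined to a second copy of itself, matching each row's manager_id to another row's id. Use LEFT JOIN so rows with manager_id=NULL are kept.
  - employee 1 (Carol): manager_id=NULL -> NULL
  - employee 2 (Quinn): manager_id=1 -> Carol
  - employee 3 (Aaron): manager_id=NULL -> NULL
  - employee 4 (Olivia): manager_id=2 -> Quinn
  - employee 5 (Wendy): manager_id=4 -> Olivia
  - employee 6 (Eve): manager_id=NULL -> NULL
  - employee 7 (Dana): manager_id=3 -> Aaron
  - employee 8 (Xander): manager_id=7 -> Dana

SQL:
SELECT a.name AS item, b.name AS manager
FROM employees a
LEFT JOIN employees b ON a.manager_id = b.id

Result:
item   | manager
-------+--------
Carol  | NULL   
Quinn  | Carol  
Aaron  | NULL   
Olivia | Quinn  
Wendy  | Olivia 
Eve    | NULL   
Dana   | Aaron  
Xander | Dana   


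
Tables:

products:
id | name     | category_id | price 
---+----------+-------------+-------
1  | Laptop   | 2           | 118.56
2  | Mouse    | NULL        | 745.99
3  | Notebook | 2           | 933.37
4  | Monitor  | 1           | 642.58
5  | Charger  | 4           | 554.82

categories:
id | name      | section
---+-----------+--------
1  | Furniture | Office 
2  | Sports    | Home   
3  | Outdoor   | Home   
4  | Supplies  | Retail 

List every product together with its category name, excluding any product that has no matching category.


INNER JOIN keeps only products rows whose category_id matches an id in categories. Walk through each product:
  - product 1 (Laptop): category_id=2 -> matches Sports
  - product 2 (Mouse): category_id=NULL, no match -> dropped
  - product 3 (Notebook): category_id=2 -> matches Sports
  - product 4 (Monitor): category_id=1 -> matches Furniture
  - product 5 (Charger): category_id=4 -> matches Supplies
So 1 of 5 rows is dropped.

SQL:
SELECT a.name, b.name AS category
FROM products a
INNER JOIN categories b ON a.category_id = b.id

Result:
name     | category 
---------+----------
Laptop   | Sports   
Notebook | Sports   
Monitor  | Furniture
Charger  | Supplies 


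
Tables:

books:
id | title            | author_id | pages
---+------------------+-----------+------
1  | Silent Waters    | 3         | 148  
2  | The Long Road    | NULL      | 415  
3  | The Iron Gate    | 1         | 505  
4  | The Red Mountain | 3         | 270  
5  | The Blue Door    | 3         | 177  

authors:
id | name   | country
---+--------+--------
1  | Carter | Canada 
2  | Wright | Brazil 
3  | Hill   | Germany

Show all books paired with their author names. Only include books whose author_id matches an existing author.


INNER JOIN keeps only books rows whose author_id matches an id in authors. Walk through each book:
  - book 1 (Silent Waters): author_id=3 -> matches Hill
  - book 2 (The Long Road): author_id=NULL, no match -> dropped
  - book 3 (The Iron Gate): author_id=1 -> matches Carter
  - book 4 (The Red Mountain): author_id=3 -> matches Hill
  - book 5 (The Blue Door): author_id=3 -> matches Hill
So 1 of 5 rows is dropped.

SQL:
SELECT a.title, b.name AS author
FROM books a
INNER JOIN authors b ON a.author_id = b.id

Result:
title            | author
-----------------+-------
Silent Waters    | Hill  
The Iron Gate    | Carter
The Red Mountain | Hill  
The Blue Door    | Hill  


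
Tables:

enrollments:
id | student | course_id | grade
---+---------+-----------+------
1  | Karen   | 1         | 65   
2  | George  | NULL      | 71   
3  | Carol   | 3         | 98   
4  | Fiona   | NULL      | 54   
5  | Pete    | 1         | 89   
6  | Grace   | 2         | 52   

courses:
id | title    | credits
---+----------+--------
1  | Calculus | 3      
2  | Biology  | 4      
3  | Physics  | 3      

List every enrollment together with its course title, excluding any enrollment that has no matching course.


INNER JOIN keeps only enrollments rows whose course_id matches an id in courses. Walk through each enrollment:
  - enrollment 1 (Karen): course_id=1 -> matches Calculus
  - enrollment 2 (George): course_id=NULL, no match -> dropped
  - enrollment 3 (Carol): course_id=3 -> matches Physics
  - enrollment 4 (Fiona): course_id=NULL, no match -> dropped
  - enrollment 5 (Pete): course_id=1 -> matches Calculus
  - enrollment 6 (Grace): course_id=2 -> matches Biology
So 2 of 6 rows are dropped.

SQL:
SELECT a.student, b.title AS course
FROM enrollments a
INNER JOIN courses b ON a.course_id = b.id

Result:
student | course  
--------+---------
Karen   | Calculus
Carol   | Physics 
Pete    | Calculus
Grace   | Biology 


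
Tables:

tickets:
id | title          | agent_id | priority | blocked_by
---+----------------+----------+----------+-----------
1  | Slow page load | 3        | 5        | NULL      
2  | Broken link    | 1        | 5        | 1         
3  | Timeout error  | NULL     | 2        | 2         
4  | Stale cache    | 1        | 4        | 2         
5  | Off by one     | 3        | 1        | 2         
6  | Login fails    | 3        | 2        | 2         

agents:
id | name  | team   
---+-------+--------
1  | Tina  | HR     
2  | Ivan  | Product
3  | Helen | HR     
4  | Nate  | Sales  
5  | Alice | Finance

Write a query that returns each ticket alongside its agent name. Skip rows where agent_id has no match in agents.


INNER JOIN keeps only tickets rows whose agent_id matches an id in agents. Walk through each ticket:
  - ticket 1 (Slow page load): agent_id=3 -> matches Helen
  - ticket 2 (Broken link): agent_id=1 -> matches Tina
  - ticket 3 (Timeout error): agent_id=NULL, no match -> dropped
  - ticket 4 (Stale cache): agent_id=1 -> matches Tina
  - ticket 5 (Off by one): agent_id=3 -> matches Helen
  - ticket 6 (Login fails): agent_id=3 -> matches Helen
So 1 of 6 rows is dropped.

SQL:
SELECT a.title, b.name AS agent
FROM tickets a
INNER JOIN agents b ON a.agent_id = b.id

Result:
title          | agent
---------------+------
Slow page load | Helen
Broken link    | Tina 
Stale cache    | Tina 
Off by one     | Helen
Login fails    | Helen


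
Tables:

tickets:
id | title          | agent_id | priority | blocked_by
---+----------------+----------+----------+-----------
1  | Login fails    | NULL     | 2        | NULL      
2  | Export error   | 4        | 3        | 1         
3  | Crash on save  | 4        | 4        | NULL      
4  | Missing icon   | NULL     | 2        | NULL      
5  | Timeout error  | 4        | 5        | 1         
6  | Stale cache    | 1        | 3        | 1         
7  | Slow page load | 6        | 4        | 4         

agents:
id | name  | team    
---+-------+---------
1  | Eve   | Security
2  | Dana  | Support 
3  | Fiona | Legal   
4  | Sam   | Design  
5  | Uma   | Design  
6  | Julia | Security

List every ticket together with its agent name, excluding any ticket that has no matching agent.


INNER JOIN keeps only tickets rows whose agent_id matches an id in agents. Walk through each ticket:
  - ticket 1 (Login fails): agent_id=NULL, no match -> dropped
  - ticket 2 (Export error): agent_id=4 -> matches Sam
  - ticket 3 (Crash on save): agent_id=4 -> matches Sam
  - ticket 4 (Missing icon): agent_id=NULL, no match -> dropped
  - ticket 5 (Timeout error): agent_id=4 -> matches Sam
  - ticket 6 (Stale cache): agent_id=1 -> matches Eve
  - ticket 7 (Slow page load): agent_id=6 -> matches Julia
So 2 of 7 rows are dropped.

SQL:
SELECT a.title, b.name AS agent
FROM tickets a
INNER JOIN agents b ON a.agent_id = b.id

Result:
title          | agent
---------------+------
Export error   | Sam  
Crash on save  | Sam  
Timeout error  | Sam  
Stale cache    | Eve  
Slow page load | Julia


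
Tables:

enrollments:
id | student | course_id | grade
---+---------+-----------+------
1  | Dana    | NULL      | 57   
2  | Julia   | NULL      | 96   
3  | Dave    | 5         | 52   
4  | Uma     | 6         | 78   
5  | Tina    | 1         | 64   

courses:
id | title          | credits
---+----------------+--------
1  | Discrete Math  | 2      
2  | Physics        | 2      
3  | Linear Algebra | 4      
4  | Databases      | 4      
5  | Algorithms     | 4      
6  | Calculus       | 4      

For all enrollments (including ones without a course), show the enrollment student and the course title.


LEFT JOIN keeps every row from enrollments (the left table); where course_id has no match in courses, the course columns become NULL. Walk through each enrollment:
  - enrollment 1 (Dana): course_id=NULL, no match -> kept with NULL
  - enrollment 2 (Julia): course_id=NULL, no match -> kept with NULL
  - enrollment 3 (Dave): course_id=5 -> matches Algorithms
  - enrollment 4 (Uma): course_id=6 -> matches Calculus
  - enrollment 5 (Tina): course_id=1 -> matches Discrete Math
All 5 rows appear; 2 have NULL course.

SQL:
SELECT a.student, b.title AS course
FROM enrollments a
LEFT JOIN courses b ON a.course_id = b.id

Result:
student | course       
--------+--------------
Dana    | NULL         
Julia   | NULL         
Dave    | Algorithms   
Uma     | Calculus     
Tina    | Discrete Math


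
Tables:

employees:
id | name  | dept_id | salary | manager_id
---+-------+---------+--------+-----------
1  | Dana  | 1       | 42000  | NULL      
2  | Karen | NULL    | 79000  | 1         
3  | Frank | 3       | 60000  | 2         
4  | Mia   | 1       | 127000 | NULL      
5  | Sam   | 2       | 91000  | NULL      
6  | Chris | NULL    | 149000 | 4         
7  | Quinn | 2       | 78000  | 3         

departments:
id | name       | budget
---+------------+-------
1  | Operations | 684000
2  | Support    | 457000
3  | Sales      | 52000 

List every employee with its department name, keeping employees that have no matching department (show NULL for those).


LEFT JOIN keeps every row from employees (the left table); where dept_id has no match in departments, the department columns become NULL. Walk through each employee:
  - employee 1 (Dana): dept_id=1 -> matches Operations
  - employee 2 (Karen): dept_id=NULL, no match -> kept with NULL
  - employee 3 (Frank): dept_id=3 -> matches Sales
  - employee 4 (Mia): dept_id=1 -> matches Operations
  - employee 5 (Sam): dept_id=2 -> matches Support
  - employee 6 (Chris): dept_id=NULL, no match -> kept with NULL
  - employee 7 (Quinn): dept_id=2 -> matches Support
All 7 rows appear; 2 have NULL department.

SQL:
SELECT a.name, b.name AS department
FROM employees a
LEFT JOIN departments b ON a.dept_id = b.id

Result:
name  | department
------+-----------
Dana  | Operations
Karen | NULL      
Frank | Sales     
Mia   | Operations
Sam   | Support   
Chris | NULL      
Quinn | Support   


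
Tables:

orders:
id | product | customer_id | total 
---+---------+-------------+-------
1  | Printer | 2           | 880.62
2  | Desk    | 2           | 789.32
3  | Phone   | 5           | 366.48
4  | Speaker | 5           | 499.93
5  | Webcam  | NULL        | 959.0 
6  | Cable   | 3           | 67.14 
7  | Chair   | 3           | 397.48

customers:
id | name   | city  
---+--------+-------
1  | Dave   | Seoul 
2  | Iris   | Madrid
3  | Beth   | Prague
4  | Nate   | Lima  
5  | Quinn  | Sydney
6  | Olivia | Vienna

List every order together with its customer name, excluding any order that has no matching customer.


INNER JOIN keeps only orders rows whose customer_id matches an id in customers. Walk through each order:
  - order 1 (Printer): customer_id=2 -> matches Iris
  - order 2 (Desk): customer_id=2 -> matches Iris
  - order 3 (Phone): customer_id=5 -> matches Quinn
  - order 4 (Speaker): customer_id=5 -> matches Quinn
  - order 5 (Webcam): customer_id=NULL, no match -> dropped
  - order 6 (Cable): customer_id=3 -> matches Beth
  - order 7 (Chair): customer_id=3 -> matches Beth
So 1 of 7 rows is dropped.

SQL:
SELECT a.product, b.name AS customer
FROM orders a
INNER JOIN customers b ON a.customer_id = b.id

Result:
product | customer
--------+---------
Printer | Iris    
Desk    | Iris    
Phone   | Quinn   
Speaker | Quinn   
Cable   | Beth    
Chair   | Beth    


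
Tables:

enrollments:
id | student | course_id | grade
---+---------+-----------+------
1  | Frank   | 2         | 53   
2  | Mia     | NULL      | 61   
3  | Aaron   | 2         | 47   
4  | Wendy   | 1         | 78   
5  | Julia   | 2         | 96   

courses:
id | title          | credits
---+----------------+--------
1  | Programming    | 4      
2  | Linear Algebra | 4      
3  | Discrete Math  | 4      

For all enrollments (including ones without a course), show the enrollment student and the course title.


LEFT JOIN keeps every row from enrollments (the left table); where course_id has no match in courses, the course columns become NULL. Walk through each enrollment:
  - enrollment 1 (Frank): course_id=2 -> matches Linear Algebra
  - enrollment 2 (Mia): course_id=NULL, no match -> kept with NULL
  - enrollment 3 (Aaron): course_id=2 -> matches Linear Algebra
  - enrollment 4 (Wendy): course_id=1 -> matches Programming
  - enrollment 5 (Julia): course_id=2 -> matches Linear Algebra
All 5 rows appear; 1 has NULL course.

SQL:
SELECT a.student, b.title AS course
FROM enrollments a
LEFT JOIN courses b ON a.course_id = b.id

Result:
student | course        
--------+---------------
Frank   | Linear Algebra
Mia     | NULL          
Aaron   | Linear Algebra
Wendy   | Programming   
Julia   | Linear Algebra


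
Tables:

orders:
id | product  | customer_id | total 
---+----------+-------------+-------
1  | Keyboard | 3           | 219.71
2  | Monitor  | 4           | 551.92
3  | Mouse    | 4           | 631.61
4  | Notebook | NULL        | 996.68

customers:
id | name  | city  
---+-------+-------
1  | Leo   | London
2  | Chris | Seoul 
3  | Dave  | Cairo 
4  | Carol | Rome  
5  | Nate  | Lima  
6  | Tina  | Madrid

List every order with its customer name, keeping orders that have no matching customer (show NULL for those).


LEFT JOIN keeps every row from orders (the left table); where customer_id has no match in customers, the customer columns become NULL. Walk through each order:
  - order 1 (Keyboard): customer_id=3 -> matches Dave
  - order 2 (Monitor): customer_id=4 -> matches Carol
  - order 3 (Mouse): customer_id=4 -> matches Carol
  - order 4 (Notebook): customer_id=NULL, no match -> kept with NULL
All 4 rows appear; 1 has NULL customer.

SQL:
SELECT a.product, b.name AS customer
FROM orders a
LEFT JOIN customers b ON a.customer_id = b.id

Result:
product  | customer
---------+---------
Keyboard | Dave    
Monitor  | Carol   
Mouse    | Carol   
Notebook | NULL    


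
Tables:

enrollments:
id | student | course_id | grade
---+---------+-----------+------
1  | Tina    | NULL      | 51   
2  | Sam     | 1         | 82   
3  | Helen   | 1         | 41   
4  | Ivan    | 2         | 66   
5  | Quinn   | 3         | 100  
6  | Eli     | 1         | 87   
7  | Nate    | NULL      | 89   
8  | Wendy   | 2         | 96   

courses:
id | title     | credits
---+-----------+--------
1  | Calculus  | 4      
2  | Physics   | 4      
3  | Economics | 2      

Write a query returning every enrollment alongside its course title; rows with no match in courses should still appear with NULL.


LEFT JOIN keeps every row from enrollments (the left table); where course_id has no match in courses, the course columns become NULL. Walk through each enrollment:
  - enrollment 1 (Tina): course_id=NULL, no match -> kept with NULL
  - enrollment 2 (Sam): course_id=1 -> matches Calculus
  - enrollment 3 (Helen): course_id=1 -> matches Calculus
  - enrollment 4 (Ivan): course_id=2 -> matches Physics
  - enrollment 5 (Quinn): course_id=3 -> matches Economics
  - enrollment 6 (Eli): course_id=1 -> matches Calculus
  - enrollment 7 (Nate): course_id=NULL, no match -> kept with NULL
  - enrollment 8 (Wendy): course_id=2 -> matches Physics
All 8 rows appear; 2 have NULL course.

SQL:
SELECT a.student, b.title AS course
FROM enrollments a
LEFT JOIN courses b ON a.course_id = b.id

Result:
student | course   
--------+----------
Tina    | NULL     
Sam     | Calculus 
Helen   | Calculus 
Ivan    | Physics  
Quinn   | Economics
Eli     | Calculus 
Nate    | NULL     
Wendy   | Physics  
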